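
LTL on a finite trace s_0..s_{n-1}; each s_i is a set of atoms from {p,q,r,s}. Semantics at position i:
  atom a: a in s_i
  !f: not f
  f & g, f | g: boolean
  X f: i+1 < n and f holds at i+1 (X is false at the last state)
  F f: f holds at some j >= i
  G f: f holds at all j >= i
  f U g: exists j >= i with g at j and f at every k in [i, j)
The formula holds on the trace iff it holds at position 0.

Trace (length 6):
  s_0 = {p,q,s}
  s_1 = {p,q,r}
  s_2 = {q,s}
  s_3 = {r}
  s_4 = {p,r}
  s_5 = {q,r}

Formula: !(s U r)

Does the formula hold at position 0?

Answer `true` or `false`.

s_0={p,q,s}: !(s U r)=False (s U r)=True s=True r=False
s_1={p,q,r}: !(s U r)=False (s U r)=True s=False r=True
s_2={q,s}: !(s U r)=False (s U r)=True s=True r=False
s_3={r}: !(s U r)=False (s U r)=True s=False r=True
s_4={p,r}: !(s U r)=False (s U r)=True s=False r=True
s_5={q,r}: !(s U r)=False (s U r)=True s=False r=True

Answer: false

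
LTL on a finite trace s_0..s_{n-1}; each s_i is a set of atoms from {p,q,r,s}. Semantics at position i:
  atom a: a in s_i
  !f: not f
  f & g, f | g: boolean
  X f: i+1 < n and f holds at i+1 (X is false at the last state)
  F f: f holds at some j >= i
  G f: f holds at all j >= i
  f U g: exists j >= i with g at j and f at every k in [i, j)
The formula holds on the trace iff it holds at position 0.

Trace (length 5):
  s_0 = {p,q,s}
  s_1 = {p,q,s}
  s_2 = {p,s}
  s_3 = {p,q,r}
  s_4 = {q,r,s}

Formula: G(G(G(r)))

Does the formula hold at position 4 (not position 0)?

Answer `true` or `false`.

Answer: true

Derivation:
s_0={p,q,s}: G(G(G(r)))=False G(G(r))=False G(r)=False r=False
s_1={p,q,s}: G(G(G(r)))=False G(G(r))=False G(r)=False r=False
s_2={p,s}: G(G(G(r)))=False G(G(r))=False G(r)=False r=False
s_3={p,q,r}: G(G(G(r)))=True G(G(r))=True G(r)=True r=True
s_4={q,r,s}: G(G(G(r)))=True G(G(r))=True G(r)=True r=True
Evaluating at position 4: result = True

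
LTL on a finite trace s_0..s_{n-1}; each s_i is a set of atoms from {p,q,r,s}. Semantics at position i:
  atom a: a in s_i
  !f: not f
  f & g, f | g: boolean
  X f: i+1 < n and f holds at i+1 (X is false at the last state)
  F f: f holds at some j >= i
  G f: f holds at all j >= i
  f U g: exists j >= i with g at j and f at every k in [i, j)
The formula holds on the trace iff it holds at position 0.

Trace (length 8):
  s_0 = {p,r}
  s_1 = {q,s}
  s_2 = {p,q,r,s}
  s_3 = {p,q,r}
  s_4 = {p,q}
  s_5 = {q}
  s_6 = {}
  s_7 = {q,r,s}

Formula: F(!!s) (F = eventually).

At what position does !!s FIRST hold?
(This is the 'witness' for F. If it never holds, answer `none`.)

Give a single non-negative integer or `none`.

s_0={p,r}: !!s=False !s=True s=False
s_1={q,s}: !!s=True !s=False s=True
s_2={p,q,r,s}: !!s=True !s=False s=True
s_3={p,q,r}: !!s=False !s=True s=False
s_4={p,q}: !!s=False !s=True s=False
s_5={q}: !!s=False !s=True s=False
s_6={}: !!s=False !s=True s=False
s_7={q,r,s}: !!s=True !s=False s=True
F(!!s) holds; first witness at position 1.

Answer: 1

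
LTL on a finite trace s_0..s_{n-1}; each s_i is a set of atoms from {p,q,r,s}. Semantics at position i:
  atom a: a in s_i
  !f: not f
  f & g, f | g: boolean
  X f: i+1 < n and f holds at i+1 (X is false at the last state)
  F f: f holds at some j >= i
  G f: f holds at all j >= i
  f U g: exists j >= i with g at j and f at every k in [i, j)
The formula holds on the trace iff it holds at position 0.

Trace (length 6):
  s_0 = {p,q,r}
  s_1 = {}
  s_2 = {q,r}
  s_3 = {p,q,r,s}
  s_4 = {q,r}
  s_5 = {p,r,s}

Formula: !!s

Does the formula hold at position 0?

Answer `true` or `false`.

Answer: false

Derivation:
s_0={p,q,r}: !!s=False !s=True s=False
s_1={}: !!s=False !s=True s=False
s_2={q,r}: !!s=False !s=True s=False
s_3={p,q,r,s}: !!s=True !s=False s=True
s_4={q,r}: !!s=False !s=True s=False
s_5={p,r,s}: !!s=True !s=False s=True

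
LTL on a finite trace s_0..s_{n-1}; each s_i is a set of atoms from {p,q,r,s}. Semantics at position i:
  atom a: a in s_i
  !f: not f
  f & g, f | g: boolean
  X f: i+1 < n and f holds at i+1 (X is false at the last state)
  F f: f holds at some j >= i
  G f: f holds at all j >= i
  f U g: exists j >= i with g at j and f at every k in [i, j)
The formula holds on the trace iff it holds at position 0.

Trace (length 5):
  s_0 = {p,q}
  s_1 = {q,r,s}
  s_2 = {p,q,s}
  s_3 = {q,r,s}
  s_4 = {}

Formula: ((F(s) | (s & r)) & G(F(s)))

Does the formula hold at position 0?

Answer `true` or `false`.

Answer: false

Derivation:
s_0={p,q}: ((F(s) | (s & r)) & G(F(s)))=False (F(s) | (s & r))=True F(s)=True s=False (s & r)=False r=False G(F(s))=False
s_1={q,r,s}: ((F(s) | (s & r)) & G(F(s)))=False (F(s) | (s & r))=True F(s)=True s=True (s & r)=True r=True G(F(s))=False
s_2={p,q,s}: ((F(s) | (s & r)) & G(F(s)))=False (F(s) | (s & r))=True F(s)=True s=True (s & r)=False r=False G(F(s))=False
s_3={q,r,s}: ((F(s) | (s & r)) & G(F(s)))=False (F(s) | (s & r))=True F(s)=True s=True (s & r)=True r=True G(F(s))=False
s_4={}: ((F(s) | (s & r)) & G(F(s)))=False (F(s) | (s & r))=False F(s)=False s=False (s & r)=False r=False G(F(s))=False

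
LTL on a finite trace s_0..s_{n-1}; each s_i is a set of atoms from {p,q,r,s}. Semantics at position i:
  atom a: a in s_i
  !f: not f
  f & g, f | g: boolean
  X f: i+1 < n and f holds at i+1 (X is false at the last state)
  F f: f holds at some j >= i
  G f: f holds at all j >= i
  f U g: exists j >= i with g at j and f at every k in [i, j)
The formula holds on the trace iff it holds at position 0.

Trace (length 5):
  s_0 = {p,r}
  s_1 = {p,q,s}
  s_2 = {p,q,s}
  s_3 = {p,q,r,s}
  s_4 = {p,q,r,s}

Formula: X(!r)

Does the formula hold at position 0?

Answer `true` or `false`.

s_0={p,r}: X(!r)=True !r=False r=True
s_1={p,q,s}: X(!r)=True !r=True r=False
s_2={p,q,s}: X(!r)=False !r=True r=False
s_3={p,q,r,s}: X(!r)=False !r=False r=True
s_4={p,q,r,s}: X(!r)=False !r=False r=True

Answer: true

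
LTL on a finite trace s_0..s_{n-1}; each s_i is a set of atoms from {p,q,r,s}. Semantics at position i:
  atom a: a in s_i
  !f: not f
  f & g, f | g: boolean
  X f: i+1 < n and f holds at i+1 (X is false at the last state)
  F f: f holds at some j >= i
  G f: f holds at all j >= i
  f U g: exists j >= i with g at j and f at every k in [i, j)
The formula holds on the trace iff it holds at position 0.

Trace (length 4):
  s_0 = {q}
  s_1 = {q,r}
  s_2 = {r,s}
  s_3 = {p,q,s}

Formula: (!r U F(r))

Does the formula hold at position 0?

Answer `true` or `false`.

s_0={q}: (!r U F(r))=True !r=True r=False F(r)=True
s_1={q,r}: (!r U F(r))=True !r=False r=True F(r)=True
s_2={r,s}: (!r U F(r))=True !r=False r=True F(r)=True
s_3={p,q,s}: (!r U F(r))=False !r=True r=False F(r)=False

Answer: true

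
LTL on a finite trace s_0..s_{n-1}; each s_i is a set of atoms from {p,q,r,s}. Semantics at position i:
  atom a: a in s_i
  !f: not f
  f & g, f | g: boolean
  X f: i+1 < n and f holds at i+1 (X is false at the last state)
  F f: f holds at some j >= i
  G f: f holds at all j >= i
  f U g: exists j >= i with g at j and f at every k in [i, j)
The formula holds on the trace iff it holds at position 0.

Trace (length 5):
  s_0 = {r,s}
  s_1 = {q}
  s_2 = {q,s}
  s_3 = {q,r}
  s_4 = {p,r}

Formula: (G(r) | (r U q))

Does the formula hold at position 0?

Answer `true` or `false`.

Answer: true

Derivation:
s_0={r,s}: (G(r) | (r U q))=True G(r)=False r=True (r U q)=True q=False
s_1={q}: (G(r) | (r U q))=True G(r)=False r=False (r U q)=True q=True
s_2={q,s}: (G(r) | (r U q))=True G(r)=False r=False (r U q)=True q=True
s_3={q,r}: (G(r) | (r U q))=True G(r)=True r=True (r U q)=True q=True
s_4={p,r}: (G(r) | (r U q))=True G(r)=True r=True (r U q)=False q=False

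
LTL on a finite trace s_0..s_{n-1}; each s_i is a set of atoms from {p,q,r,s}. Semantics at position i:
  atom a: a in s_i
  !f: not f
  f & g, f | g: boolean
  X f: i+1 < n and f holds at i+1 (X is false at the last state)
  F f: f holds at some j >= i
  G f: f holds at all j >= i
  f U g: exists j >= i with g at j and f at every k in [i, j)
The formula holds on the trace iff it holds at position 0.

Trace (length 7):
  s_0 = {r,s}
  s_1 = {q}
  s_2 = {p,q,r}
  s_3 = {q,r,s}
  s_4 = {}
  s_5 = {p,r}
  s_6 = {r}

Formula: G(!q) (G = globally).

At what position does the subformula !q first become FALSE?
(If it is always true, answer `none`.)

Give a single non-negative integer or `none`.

Answer: 1

Derivation:
s_0={r,s}: !q=True q=False
s_1={q}: !q=False q=True
s_2={p,q,r}: !q=False q=True
s_3={q,r,s}: !q=False q=True
s_4={}: !q=True q=False
s_5={p,r}: !q=True q=False
s_6={r}: !q=True q=False
G(!q) holds globally = False
First violation at position 1.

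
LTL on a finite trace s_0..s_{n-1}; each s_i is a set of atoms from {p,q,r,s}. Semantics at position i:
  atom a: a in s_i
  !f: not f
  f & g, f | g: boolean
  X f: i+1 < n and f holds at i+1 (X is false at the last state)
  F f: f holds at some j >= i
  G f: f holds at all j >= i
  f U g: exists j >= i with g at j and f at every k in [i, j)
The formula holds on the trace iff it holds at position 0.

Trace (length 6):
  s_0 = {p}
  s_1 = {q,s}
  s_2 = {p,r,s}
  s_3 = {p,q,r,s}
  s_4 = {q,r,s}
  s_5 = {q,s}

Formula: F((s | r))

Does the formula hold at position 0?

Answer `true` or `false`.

Answer: true

Derivation:
s_0={p}: F((s | r))=True (s | r)=False s=False r=False
s_1={q,s}: F((s | r))=True (s | r)=True s=True r=False
s_2={p,r,s}: F((s | r))=True (s | r)=True s=True r=True
s_3={p,q,r,s}: F((s | r))=True (s | r)=True s=True r=True
s_4={q,r,s}: F((s | r))=True (s | r)=True s=True r=True
s_5={q,s}: F((s | r))=True (s | r)=True s=True r=False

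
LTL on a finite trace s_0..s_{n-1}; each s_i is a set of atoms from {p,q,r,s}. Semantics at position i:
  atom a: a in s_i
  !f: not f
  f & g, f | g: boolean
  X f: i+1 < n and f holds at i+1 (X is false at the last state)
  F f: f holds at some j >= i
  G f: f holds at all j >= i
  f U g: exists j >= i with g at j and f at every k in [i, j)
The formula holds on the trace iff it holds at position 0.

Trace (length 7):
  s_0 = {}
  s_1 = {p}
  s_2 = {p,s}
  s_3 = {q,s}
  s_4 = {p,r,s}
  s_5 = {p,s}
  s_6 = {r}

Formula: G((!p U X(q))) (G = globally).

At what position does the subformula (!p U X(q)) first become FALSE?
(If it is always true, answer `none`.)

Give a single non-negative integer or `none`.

Answer: 0

Derivation:
s_0={}: (!p U X(q))=False !p=True p=False X(q)=False q=False
s_1={p}: (!p U X(q))=False !p=False p=True X(q)=False q=False
s_2={p,s}: (!p U X(q))=True !p=False p=True X(q)=True q=False
s_3={q,s}: (!p U X(q))=False !p=True p=False X(q)=False q=True
s_4={p,r,s}: (!p U X(q))=False !p=False p=True X(q)=False q=False
s_5={p,s}: (!p U X(q))=False !p=False p=True X(q)=False q=False
s_6={r}: (!p U X(q))=False !p=True p=False X(q)=False q=False
G((!p U X(q))) holds globally = False
First violation at position 0.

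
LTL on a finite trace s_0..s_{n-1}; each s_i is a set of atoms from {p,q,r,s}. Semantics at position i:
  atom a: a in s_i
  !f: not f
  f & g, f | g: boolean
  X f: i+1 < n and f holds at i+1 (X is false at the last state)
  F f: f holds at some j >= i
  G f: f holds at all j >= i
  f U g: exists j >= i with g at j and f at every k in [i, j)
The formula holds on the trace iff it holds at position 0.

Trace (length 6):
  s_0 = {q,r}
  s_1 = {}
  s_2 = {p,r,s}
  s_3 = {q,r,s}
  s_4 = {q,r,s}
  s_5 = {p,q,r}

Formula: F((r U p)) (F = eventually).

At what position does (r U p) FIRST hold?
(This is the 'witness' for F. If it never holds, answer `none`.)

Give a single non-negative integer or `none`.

s_0={q,r}: (r U p)=False r=True p=False
s_1={}: (r U p)=False r=False p=False
s_2={p,r,s}: (r U p)=True r=True p=True
s_3={q,r,s}: (r U p)=True r=True p=False
s_4={q,r,s}: (r U p)=True r=True p=False
s_5={p,q,r}: (r U p)=True r=True p=True
F((r U p)) holds; first witness at position 2.

Answer: 2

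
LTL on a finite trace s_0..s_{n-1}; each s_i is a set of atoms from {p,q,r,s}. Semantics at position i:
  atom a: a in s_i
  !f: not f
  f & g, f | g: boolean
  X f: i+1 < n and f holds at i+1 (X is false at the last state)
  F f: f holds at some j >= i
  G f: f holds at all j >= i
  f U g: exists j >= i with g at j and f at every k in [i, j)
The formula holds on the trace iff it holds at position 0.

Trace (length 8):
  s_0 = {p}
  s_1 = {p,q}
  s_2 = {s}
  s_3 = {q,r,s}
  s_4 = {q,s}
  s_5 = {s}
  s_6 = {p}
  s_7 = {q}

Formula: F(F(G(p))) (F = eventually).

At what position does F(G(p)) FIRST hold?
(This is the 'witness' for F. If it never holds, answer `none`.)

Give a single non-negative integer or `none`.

Answer: none

Derivation:
s_0={p}: F(G(p))=False G(p)=False p=True
s_1={p,q}: F(G(p))=False G(p)=False p=True
s_2={s}: F(G(p))=False G(p)=False p=False
s_3={q,r,s}: F(G(p))=False G(p)=False p=False
s_4={q,s}: F(G(p))=False G(p)=False p=False
s_5={s}: F(G(p))=False G(p)=False p=False
s_6={p}: F(G(p))=False G(p)=False p=True
s_7={q}: F(G(p))=False G(p)=False p=False
F(F(G(p))) does not hold (no witness exists).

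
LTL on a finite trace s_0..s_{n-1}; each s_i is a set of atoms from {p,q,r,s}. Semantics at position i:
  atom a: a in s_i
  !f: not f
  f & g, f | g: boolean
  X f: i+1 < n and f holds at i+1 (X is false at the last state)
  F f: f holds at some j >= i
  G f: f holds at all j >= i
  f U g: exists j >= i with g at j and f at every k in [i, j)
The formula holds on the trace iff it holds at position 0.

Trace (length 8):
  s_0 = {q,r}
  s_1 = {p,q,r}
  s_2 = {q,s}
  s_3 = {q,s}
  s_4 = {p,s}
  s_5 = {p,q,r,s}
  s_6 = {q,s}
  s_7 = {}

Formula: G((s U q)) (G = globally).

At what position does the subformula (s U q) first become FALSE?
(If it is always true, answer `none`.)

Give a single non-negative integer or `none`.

s_0={q,r}: (s U q)=True s=False q=True
s_1={p,q,r}: (s U q)=True s=False q=True
s_2={q,s}: (s U q)=True s=True q=True
s_3={q,s}: (s U q)=True s=True q=True
s_4={p,s}: (s U q)=True s=True q=False
s_5={p,q,r,s}: (s U q)=True s=True q=True
s_6={q,s}: (s U q)=True s=True q=True
s_7={}: (s U q)=False s=False q=False
G((s U q)) holds globally = False
First violation at position 7.

Answer: 7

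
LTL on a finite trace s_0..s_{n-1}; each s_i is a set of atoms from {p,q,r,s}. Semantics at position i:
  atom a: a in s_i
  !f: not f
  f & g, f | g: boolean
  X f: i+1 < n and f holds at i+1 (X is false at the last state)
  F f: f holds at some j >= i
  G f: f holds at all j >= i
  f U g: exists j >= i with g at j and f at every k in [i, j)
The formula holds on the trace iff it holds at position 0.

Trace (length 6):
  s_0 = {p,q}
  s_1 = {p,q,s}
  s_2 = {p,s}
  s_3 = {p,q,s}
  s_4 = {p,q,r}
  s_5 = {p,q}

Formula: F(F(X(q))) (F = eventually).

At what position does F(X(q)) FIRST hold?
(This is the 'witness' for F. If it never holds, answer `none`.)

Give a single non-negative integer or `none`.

Answer: 0

Derivation:
s_0={p,q}: F(X(q))=True X(q)=True q=True
s_1={p,q,s}: F(X(q))=True X(q)=False q=True
s_2={p,s}: F(X(q))=True X(q)=True q=False
s_3={p,q,s}: F(X(q))=True X(q)=True q=True
s_4={p,q,r}: F(X(q))=True X(q)=True q=True
s_5={p,q}: F(X(q))=False X(q)=False q=True
F(F(X(q))) holds; first witness at position 0.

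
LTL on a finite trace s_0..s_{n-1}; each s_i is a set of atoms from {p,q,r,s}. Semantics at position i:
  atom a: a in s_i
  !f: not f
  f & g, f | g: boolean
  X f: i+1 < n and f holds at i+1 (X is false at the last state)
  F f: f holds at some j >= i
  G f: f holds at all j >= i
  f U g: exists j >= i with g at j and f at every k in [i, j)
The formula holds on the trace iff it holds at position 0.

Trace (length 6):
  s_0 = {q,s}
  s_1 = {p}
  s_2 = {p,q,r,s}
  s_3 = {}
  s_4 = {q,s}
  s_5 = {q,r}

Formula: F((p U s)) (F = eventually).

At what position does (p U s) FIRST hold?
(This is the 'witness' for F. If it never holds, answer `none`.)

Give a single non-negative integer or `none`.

Answer: 0

Derivation:
s_0={q,s}: (p U s)=True p=False s=True
s_1={p}: (p U s)=True p=True s=False
s_2={p,q,r,s}: (p U s)=True p=True s=True
s_3={}: (p U s)=False p=False s=False
s_4={q,s}: (p U s)=True p=False s=True
s_5={q,r}: (p U s)=False p=False s=False
F((p U s)) holds; first witness at position 0.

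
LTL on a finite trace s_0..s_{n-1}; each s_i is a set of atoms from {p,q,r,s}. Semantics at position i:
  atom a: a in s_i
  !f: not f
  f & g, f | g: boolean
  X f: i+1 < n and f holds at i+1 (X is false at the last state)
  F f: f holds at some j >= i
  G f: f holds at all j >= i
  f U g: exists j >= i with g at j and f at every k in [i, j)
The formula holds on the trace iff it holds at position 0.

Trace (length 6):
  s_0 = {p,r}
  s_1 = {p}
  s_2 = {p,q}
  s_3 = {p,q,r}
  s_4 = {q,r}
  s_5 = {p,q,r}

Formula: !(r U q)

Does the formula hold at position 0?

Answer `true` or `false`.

s_0={p,r}: !(r U q)=True (r U q)=False r=True q=False
s_1={p}: !(r U q)=True (r U q)=False r=False q=False
s_2={p,q}: !(r U q)=False (r U q)=True r=False q=True
s_3={p,q,r}: !(r U q)=False (r U q)=True r=True q=True
s_4={q,r}: !(r U q)=False (r U q)=True r=True q=True
s_5={p,q,r}: !(r U q)=False (r U q)=True r=True q=True

Answer: true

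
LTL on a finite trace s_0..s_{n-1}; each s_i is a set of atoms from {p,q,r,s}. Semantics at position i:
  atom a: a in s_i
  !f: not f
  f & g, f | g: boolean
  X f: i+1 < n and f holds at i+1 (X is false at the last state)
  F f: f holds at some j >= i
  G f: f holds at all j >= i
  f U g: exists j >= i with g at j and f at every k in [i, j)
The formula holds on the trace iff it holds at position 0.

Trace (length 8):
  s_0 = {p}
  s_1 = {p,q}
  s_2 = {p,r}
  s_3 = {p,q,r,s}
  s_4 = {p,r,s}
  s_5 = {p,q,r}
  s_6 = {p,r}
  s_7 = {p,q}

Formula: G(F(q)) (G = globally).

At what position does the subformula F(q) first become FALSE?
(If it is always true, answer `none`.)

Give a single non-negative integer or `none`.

Answer: none

Derivation:
s_0={p}: F(q)=True q=False
s_1={p,q}: F(q)=True q=True
s_2={p,r}: F(q)=True q=False
s_3={p,q,r,s}: F(q)=True q=True
s_4={p,r,s}: F(q)=True q=False
s_5={p,q,r}: F(q)=True q=True
s_6={p,r}: F(q)=True q=False
s_7={p,q}: F(q)=True q=True
G(F(q)) holds globally = True
No violation — formula holds at every position.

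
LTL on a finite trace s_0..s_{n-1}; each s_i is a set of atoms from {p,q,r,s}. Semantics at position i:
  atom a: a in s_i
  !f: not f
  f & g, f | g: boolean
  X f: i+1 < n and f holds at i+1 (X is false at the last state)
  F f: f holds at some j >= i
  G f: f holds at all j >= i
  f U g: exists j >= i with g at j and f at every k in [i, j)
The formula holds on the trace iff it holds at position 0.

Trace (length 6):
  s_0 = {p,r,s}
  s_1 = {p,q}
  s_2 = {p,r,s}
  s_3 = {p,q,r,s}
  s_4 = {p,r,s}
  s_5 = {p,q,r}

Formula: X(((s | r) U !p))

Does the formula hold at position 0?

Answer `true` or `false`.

s_0={p,r,s}: X(((s | r) U !p))=False ((s | r) U !p)=False (s | r)=True s=True r=True !p=False p=True
s_1={p,q}: X(((s | r) U !p))=False ((s | r) U !p)=False (s | r)=False s=False r=False !p=False p=True
s_2={p,r,s}: X(((s | r) U !p))=False ((s | r) U !p)=False (s | r)=True s=True r=True !p=False p=True
s_3={p,q,r,s}: X(((s | r) U !p))=False ((s | r) U !p)=False (s | r)=True s=True r=True !p=False p=True
s_4={p,r,s}: X(((s | r) U !p))=False ((s | r) U !p)=False (s | r)=True s=True r=True !p=False p=True
s_5={p,q,r}: X(((s | r) U !p))=False ((s | r) U !p)=False (s | r)=True s=False r=True !p=False p=True

Answer: false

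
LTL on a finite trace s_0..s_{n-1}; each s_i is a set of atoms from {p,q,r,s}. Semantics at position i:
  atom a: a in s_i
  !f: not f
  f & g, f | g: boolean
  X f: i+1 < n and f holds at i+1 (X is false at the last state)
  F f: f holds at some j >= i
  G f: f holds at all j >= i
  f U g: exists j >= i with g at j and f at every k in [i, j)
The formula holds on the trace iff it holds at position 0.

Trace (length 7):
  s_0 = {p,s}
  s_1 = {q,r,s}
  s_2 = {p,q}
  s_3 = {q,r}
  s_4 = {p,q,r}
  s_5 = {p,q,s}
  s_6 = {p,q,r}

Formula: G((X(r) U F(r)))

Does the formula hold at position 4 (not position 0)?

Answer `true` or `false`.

s_0={p,s}: G((X(r) U F(r)))=True (X(r) U F(r))=True X(r)=True r=False F(r)=True
s_1={q,r,s}: G((X(r) U F(r)))=True (X(r) U F(r))=True X(r)=False r=True F(r)=True
s_2={p,q}: G((X(r) U F(r)))=True (X(r) U F(r))=True X(r)=True r=False F(r)=True
s_3={q,r}: G((X(r) U F(r)))=True (X(r) U F(r))=True X(r)=True r=True F(r)=True
s_4={p,q,r}: G((X(r) U F(r)))=True (X(r) U F(r))=True X(r)=False r=True F(r)=True
s_5={p,q,s}: G((X(r) U F(r)))=True (X(r) U F(r))=True X(r)=True r=False F(r)=True
s_6={p,q,r}: G((X(r) U F(r)))=True (X(r) U F(r))=True X(r)=False r=True F(r)=True
Evaluating at position 4: result = True

Answer: true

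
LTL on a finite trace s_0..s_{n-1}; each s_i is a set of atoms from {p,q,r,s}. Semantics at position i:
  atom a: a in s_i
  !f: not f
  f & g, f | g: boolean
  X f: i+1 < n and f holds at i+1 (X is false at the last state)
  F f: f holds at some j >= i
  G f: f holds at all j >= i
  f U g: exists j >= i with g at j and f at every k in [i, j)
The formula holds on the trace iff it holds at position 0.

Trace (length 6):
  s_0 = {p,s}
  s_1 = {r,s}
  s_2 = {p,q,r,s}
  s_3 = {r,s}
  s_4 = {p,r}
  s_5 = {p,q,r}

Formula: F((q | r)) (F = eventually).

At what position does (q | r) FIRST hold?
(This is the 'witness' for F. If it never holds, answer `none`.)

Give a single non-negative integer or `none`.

s_0={p,s}: (q | r)=False q=False r=False
s_1={r,s}: (q | r)=True q=False r=True
s_2={p,q,r,s}: (q | r)=True q=True r=True
s_3={r,s}: (q | r)=True q=False r=True
s_4={p,r}: (q | r)=True q=False r=True
s_5={p,q,r}: (q | r)=True q=True r=True
F((q | r)) holds; first witness at position 1.

Answer: 1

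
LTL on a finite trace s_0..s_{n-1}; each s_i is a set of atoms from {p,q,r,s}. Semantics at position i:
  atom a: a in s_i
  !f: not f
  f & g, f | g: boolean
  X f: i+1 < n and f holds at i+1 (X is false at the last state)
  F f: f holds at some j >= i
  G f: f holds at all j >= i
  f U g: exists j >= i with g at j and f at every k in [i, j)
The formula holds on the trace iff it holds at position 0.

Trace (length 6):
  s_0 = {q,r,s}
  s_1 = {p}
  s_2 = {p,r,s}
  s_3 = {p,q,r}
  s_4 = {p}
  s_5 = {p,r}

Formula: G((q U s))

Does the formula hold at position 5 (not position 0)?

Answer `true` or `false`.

Answer: false

Derivation:
s_0={q,r,s}: G((q U s))=False (q U s)=True q=True s=True
s_1={p}: G((q U s))=False (q U s)=False q=False s=False
s_2={p,r,s}: G((q U s))=False (q U s)=True q=False s=True
s_3={p,q,r}: G((q U s))=False (q U s)=False q=True s=False
s_4={p}: G((q U s))=False (q U s)=False q=False s=False
s_5={p,r}: G((q U s))=False (q U s)=False q=False s=False
Evaluating at position 5: result = False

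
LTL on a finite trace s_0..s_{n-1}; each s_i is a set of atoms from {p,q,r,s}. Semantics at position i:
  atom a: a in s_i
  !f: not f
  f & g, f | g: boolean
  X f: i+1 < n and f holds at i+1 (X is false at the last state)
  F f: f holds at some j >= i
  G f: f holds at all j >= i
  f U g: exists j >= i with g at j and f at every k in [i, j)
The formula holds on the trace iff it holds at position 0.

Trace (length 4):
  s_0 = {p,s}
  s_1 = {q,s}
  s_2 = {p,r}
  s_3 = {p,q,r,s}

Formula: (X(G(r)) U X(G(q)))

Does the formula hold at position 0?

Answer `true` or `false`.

s_0={p,s}: (X(G(r)) U X(G(q)))=False X(G(r))=False G(r)=False r=False X(G(q))=False G(q)=False q=False
s_1={q,s}: (X(G(r)) U X(G(q)))=True X(G(r))=True G(r)=False r=False X(G(q))=False G(q)=False q=True
s_2={p,r}: (X(G(r)) U X(G(q)))=True X(G(r))=True G(r)=True r=True X(G(q))=True G(q)=False q=False
s_3={p,q,r,s}: (X(G(r)) U X(G(q)))=False X(G(r))=False G(r)=True r=True X(G(q))=False G(q)=True q=True

Answer: false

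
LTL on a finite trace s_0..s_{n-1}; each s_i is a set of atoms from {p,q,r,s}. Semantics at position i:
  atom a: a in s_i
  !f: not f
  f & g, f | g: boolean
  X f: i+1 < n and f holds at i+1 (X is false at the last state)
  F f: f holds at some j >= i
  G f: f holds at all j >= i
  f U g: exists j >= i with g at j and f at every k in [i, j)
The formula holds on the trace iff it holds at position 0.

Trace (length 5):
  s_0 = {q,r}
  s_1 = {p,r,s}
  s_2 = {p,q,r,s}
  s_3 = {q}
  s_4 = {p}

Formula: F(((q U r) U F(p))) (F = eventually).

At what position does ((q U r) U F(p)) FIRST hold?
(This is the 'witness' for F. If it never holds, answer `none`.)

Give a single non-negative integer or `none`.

Answer: 0

Derivation:
s_0={q,r}: ((q U r) U F(p))=True (q U r)=True q=True r=True F(p)=True p=False
s_1={p,r,s}: ((q U r) U F(p))=True (q U r)=True q=False r=True F(p)=True p=True
s_2={p,q,r,s}: ((q U r) U F(p))=True (q U r)=True q=True r=True F(p)=True p=True
s_3={q}: ((q U r) U F(p))=True (q U r)=False q=True r=False F(p)=True p=False
s_4={p}: ((q U r) U F(p))=True (q U r)=False q=False r=False F(p)=True p=True
F(((q U r) U F(p))) holds; first witness at position 0.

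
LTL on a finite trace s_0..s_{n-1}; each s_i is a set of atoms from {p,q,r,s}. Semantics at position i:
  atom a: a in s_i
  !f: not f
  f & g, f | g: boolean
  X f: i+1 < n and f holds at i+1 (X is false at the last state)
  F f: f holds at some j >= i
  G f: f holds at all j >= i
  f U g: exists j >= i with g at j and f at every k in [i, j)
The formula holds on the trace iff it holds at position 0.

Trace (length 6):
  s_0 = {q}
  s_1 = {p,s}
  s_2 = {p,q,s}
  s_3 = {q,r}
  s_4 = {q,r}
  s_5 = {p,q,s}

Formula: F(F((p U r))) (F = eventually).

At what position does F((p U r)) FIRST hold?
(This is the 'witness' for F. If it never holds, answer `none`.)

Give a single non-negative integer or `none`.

s_0={q}: F((p U r))=True (p U r)=False p=False r=False
s_1={p,s}: F((p U r))=True (p U r)=True p=True r=False
s_2={p,q,s}: F((p U r))=True (p U r)=True p=True r=False
s_3={q,r}: F((p U r))=True (p U r)=True p=False r=True
s_4={q,r}: F((p U r))=True (p U r)=True p=False r=True
s_5={p,q,s}: F((p U r))=False (p U r)=False p=True r=False
F(F((p U r))) holds; first witness at position 0.

Answer: 0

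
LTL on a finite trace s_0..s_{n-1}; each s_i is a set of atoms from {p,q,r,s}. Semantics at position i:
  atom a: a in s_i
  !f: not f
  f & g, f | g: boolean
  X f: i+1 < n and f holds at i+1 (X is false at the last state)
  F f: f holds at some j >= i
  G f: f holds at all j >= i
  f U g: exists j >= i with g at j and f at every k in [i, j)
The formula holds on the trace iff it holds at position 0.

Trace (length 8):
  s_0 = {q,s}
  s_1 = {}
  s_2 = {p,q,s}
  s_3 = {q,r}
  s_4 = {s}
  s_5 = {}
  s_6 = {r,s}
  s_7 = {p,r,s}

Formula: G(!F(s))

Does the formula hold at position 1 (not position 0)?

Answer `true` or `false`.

s_0={q,s}: G(!F(s))=False !F(s)=False F(s)=True s=True
s_1={}: G(!F(s))=False !F(s)=False F(s)=True s=False
s_2={p,q,s}: G(!F(s))=False !F(s)=False F(s)=True s=True
s_3={q,r}: G(!F(s))=False !F(s)=False F(s)=True s=False
s_4={s}: G(!F(s))=False !F(s)=False F(s)=True s=True
s_5={}: G(!F(s))=False !F(s)=False F(s)=True s=False
s_6={r,s}: G(!F(s))=False !F(s)=False F(s)=True s=True
s_7={p,r,s}: G(!F(s))=False !F(s)=False F(s)=True s=True
Evaluating at position 1: result = False

Answer: false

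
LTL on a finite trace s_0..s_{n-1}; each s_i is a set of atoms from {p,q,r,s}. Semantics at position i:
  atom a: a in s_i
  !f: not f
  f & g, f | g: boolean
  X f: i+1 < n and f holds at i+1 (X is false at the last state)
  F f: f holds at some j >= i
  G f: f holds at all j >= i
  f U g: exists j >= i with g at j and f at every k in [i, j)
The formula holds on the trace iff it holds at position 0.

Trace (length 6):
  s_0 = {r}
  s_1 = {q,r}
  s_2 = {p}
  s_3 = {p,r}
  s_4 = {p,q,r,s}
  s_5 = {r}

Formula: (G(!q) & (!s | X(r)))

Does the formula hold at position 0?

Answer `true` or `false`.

Answer: false

Derivation:
s_0={r}: (G(!q) & (!s | X(r)))=False G(!q)=False !q=True q=False (!s | X(r))=True !s=True s=False X(r)=True r=True
s_1={q,r}: (G(!q) & (!s | X(r)))=False G(!q)=False !q=False q=True (!s | X(r))=True !s=True s=False X(r)=False r=True
s_2={p}: (G(!q) & (!s | X(r)))=False G(!q)=False !q=True q=False (!s | X(r))=True !s=True s=False X(r)=True r=False
s_3={p,r}: (G(!q) & (!s | X(r)))=False G(!q)=False !q=True q=False (!s | X(r))=True !s=True s=False X(r)=True r=True
s_4={p,q,r,s}: (G(!q) & (!s | X(r)))=False G(!q)=False !q=False q=True (!s | X(r))=True !s=False s=True X(r)=True r=True
s_5={r}: (G(!q) & (!s | X(r)))=True G(!q)=True !q=True q=False (!s | X(r))=True !s=True s=False X(r)=False r=True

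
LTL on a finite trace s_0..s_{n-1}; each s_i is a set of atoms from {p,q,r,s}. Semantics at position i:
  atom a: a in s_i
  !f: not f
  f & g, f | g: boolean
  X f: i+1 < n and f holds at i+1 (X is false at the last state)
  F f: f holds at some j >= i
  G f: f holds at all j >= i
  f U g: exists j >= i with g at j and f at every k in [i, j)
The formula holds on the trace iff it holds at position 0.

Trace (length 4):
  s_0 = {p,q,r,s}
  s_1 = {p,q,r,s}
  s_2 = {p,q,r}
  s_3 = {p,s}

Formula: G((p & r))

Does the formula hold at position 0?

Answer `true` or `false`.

Answer: false

Derivation:
s_0={p,q,r,s}: G((p & r))=False (p & r)=True p=True r=True
s_1={p,q,r,s}: G((p & r))=False (p & r)=True p=True r=True
s_2={p,q,r}: G((p & r))=False (p & r)=True p=True r=True
s_3={p,s}: G((p & r))=False (p & r)=False p=True r=False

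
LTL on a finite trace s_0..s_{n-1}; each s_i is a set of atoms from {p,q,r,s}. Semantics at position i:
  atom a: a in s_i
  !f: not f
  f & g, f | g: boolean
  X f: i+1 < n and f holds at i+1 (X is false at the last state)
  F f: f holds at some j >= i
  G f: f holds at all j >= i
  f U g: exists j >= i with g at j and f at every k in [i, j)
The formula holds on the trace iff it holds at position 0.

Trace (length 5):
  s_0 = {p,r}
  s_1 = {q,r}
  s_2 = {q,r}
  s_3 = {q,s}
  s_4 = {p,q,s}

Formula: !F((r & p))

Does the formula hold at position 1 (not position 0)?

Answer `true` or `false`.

Answer: true

Derivation:
s_0={p,r}: !F((r & p))=False F((r & p))=True (r & p)=True r=True p=True
s_1={q,r}: !F((r & p))=True F((r & p))=False (r & p)=False r=True p=False
s_2={q,r}: !F((r & p))=True F((r & p))=False (r & p)=False r=True p=False
s_3={q,s}: !F((r & p))=True F((r & p))=False (r & p)=False r=False p=False
s_4={p,q,s}: !F((r & p))=True F((r & p))=False (r & p)=False r=False p=True
Evaluating at position 1: result = True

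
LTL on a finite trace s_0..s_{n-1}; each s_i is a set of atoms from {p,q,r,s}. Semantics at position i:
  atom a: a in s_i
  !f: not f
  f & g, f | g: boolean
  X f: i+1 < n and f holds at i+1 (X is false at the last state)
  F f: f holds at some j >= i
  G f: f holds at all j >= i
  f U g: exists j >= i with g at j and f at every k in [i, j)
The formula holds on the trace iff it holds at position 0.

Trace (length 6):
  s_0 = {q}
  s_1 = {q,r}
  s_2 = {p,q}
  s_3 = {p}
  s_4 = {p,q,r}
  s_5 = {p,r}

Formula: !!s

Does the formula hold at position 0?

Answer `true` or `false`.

s_0={q}: !!s=False !s=True s=False
s_1={q,r}: !!s=False !s=True s=False
s_2={p,q}: !!s=False !s=True s=False
s_3={p}: !!s=False !s=True s=False
s_4={p,q,r}: !!s=False !s=True s=False
s_5={p,r}: !!s=False !s=True s=False

Answer: false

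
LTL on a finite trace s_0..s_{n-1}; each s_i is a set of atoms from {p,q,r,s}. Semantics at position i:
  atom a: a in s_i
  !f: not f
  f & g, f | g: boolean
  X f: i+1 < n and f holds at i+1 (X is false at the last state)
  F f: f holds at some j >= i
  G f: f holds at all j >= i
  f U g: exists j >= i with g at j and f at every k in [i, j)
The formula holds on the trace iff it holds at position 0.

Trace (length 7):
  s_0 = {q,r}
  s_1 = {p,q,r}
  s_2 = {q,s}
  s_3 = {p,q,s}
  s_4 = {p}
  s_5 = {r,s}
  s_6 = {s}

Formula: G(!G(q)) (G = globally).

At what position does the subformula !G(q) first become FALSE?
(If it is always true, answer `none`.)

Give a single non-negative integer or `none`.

Answer: none

Derivation:
s_0={q,r}: !G(q)=True G(q)=False q=True
s_1={p,q,r}: !G(q)=True G(q)=False q=True
s_2={q,s}: !G(q)=True G(q)=False q=True
s_3={p,q,s}: !G(q)=True G(q)=False q=True
s_4={p}: !G(q)=True G(q)=False q=False
s_5={r,s}: !G(q)=True G(q)=False q=False
s_6={s}: !G(q)=True G(q)=False q=False
G(!G(q)) holds globally = True
No violation — formula holds at every position.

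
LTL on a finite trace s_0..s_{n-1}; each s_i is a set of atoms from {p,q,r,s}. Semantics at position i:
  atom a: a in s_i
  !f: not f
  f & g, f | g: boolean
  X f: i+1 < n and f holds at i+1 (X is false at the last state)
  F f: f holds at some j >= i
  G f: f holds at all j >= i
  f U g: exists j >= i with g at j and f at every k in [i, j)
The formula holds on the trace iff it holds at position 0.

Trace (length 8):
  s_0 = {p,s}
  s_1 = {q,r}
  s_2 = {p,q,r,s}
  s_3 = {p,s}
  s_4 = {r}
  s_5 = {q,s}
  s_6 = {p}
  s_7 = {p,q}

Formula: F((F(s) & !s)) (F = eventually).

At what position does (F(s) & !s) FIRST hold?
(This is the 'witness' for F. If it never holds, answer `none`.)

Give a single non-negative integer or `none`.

Answer: 1

Derivation:
s_0={p,s}: (F(s) & !s)=False F(s)=True s=True !s=False
s_1={q,r}: (F(s) & !s)=True F(s)=True s=False !s=True
s_2={p,q,r,s}: (F(s) & !s)=False F(s)=True s=True !s=False
s_3={p,s}: (F(s) & !s)=False F(s)=True s=True !s=False
s_4={r}: (F(s) & !s)=True F(s)=True s=False !s=True
s_5={q,s}: (F(s) & !s)=False F(s)=True s=True !s=False
s_6={p}: (F(s) & !s)=False F(s)=False s=False !s=True
s_7={p,q}: (F(s) & !s)=False F(s)=False s=False !s=True
F((F(s) & !s)) holds; first witness at position 1.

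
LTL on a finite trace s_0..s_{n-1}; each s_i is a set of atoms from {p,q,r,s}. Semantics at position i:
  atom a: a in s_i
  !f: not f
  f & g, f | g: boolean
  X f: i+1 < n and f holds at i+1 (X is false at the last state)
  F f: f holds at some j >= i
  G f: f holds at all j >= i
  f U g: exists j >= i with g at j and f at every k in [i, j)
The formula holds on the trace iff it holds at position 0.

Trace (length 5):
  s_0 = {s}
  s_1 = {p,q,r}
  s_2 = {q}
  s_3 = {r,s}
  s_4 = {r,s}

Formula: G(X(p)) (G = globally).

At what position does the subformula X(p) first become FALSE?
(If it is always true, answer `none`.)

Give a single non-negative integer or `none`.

Answer: 1

Derivation:
s_0={s}: X(p)=True p=False
s_1={p,q,r}: X(p)=False p=True
s_2={q}: X(p)=False p=False
s_3={r,s}: X(p)=False p=False
s_4={r,s}: X(p)=False p=False
G(X(p)) holds globally = False
First violation at position 1.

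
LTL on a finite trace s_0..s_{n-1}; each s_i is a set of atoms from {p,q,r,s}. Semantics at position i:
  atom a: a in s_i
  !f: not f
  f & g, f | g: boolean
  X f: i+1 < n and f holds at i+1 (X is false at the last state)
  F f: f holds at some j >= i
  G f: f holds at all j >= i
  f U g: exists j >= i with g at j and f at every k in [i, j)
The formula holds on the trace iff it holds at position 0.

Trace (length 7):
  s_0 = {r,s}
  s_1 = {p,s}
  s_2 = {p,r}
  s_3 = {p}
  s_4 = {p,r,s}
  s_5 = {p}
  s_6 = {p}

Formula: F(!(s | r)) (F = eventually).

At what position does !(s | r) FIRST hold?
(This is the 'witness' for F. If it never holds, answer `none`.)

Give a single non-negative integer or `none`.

Answer: 3

Derivation:
s_0={r,s}: !(s | r)=False (s | r)=True s=True r=True
s_1={p,s}: !(s | r)=False (s | r)=True s=True r=False
s_2={p,r}: !(s | r)=False (s | r)=True s=False r=True
s_3={p}: !(s | r)=True (s | r)=False s=False r=False
s_4={p,r,s}: !(s | r)=False (s | r)=True s=True r=True
s_5={p}: !(s | r)=True (s | r)=False s=False r=False
s_6={p}: !(s | r)=True (s | r)=False s=False r=False
F(!(s | r)) holds; first witness at position 3.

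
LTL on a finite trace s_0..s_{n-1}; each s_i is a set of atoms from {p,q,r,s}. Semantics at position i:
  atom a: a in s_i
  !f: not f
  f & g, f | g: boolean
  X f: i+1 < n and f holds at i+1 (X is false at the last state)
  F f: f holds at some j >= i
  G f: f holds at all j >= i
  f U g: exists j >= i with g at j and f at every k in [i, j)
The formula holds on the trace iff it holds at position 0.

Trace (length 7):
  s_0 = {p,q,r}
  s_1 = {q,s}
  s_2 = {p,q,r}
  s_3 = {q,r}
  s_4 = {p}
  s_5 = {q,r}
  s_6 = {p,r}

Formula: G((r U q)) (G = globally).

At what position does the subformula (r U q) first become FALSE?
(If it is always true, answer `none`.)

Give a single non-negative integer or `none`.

s_0={p,q,r}: (r U q)=True r=True q=True
s_1={q,s}: (r U q)=True r=False q=True
s_2={p,q,r}: (r U q)=True r=True q=True
s_3={q,r}: (r U q)=True r=True q=True
s_4={p}: (r U q)=False r=False q=False
s_5={q,r}: (r U q)=True r=True q=True
s_6={p,r}: (r U q)=False r=True q=False
G((r U q)) holds globally = False
First violation at position 4.

Answer: 4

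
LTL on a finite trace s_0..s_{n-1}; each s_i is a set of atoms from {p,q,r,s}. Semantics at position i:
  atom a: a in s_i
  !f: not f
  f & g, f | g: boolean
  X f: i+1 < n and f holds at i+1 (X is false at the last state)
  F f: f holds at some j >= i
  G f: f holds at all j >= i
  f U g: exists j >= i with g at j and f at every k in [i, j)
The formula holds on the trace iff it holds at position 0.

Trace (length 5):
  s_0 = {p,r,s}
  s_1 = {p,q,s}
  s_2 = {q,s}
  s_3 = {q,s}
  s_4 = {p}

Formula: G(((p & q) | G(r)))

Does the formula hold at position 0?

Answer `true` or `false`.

Answer: false

Derivation:
s_0={p,r,s}: G(((p & q) | G(r)))=False ((p & q) | G(r))=False (p & q)=False p=True q=False G(r)=False r=True
s_1={p,q,s}: G(((p & q) | G(r)))=False ((p & q) | G(r))=True (p & q)=True p=True q=True G(r)=False r=False
s_2={q,s}: G(((p & q) | G(r)))=False ((p & q) | G(r))=False (p & q)=False p=False q=True G(r)=False r=False
s_3={q,s}: G(((p & q) | G(r)))=False ((p & q) | G(r))=False (p & q)=False p=False q=True G(r)=False r=False
s_4={p}: G(((p & q) | G(r)))=False ((p & q) | G(r))=False (p & q)=False p=True q=False G(r)=False r=False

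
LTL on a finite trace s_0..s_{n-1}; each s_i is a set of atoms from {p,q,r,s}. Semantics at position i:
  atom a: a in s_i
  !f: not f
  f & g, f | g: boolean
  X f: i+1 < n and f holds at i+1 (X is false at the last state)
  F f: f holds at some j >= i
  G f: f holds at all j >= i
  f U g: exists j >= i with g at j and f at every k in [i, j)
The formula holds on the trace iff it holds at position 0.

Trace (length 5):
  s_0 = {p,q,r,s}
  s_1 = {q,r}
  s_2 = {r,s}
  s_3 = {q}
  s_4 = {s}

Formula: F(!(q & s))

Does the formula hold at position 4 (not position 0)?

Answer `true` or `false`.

Answer: true

Derivation:
s_0={p,q,r,s}: F(!(q & s))=True !(q & s)=False (q & s)=True q=True s=True
s_1={q,r}: F(!(q & s))=True !(q & s)=True (q & s)=False q=True s=False
s_2={r,s}: F(!(q & s))=True !(q & s)=True (q & s)=False q=False s=True
s_3={q}: F(!(q & s))=True !(q & s)=True (q & s)=False q=True s=False
s_4={s}: F(!(q & s))=True !(q & s)=True (q & s)=False q=False s=True
Evaluating at position 4: result = True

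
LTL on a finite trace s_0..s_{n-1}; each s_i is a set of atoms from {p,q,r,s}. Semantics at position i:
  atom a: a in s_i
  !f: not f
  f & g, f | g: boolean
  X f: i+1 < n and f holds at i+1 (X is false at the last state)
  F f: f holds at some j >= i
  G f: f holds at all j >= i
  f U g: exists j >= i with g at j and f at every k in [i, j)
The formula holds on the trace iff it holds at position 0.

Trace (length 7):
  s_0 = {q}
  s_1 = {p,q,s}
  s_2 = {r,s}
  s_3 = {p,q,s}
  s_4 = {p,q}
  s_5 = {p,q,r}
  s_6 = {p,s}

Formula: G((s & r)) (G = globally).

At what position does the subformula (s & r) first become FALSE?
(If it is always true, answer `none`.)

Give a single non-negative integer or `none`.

s_0={q}: (s & r)=False s=False r=False
s_1={p,q,s}: (s & r)=False s=True r=False
s_2={r,s}: (s & r)=True s=True r=True
s_3={p,q,s}: (s & r)=False s=True r=False
s_4={p,q}: (s & r)=False s=False r=False
s_5={p,q,r}: (s & r)=False s=False r=True
s_6={p,s}: (s & r)=False s=True r=False
G((s & r)) holds globally = False
First violation at position 0.

Answer: 0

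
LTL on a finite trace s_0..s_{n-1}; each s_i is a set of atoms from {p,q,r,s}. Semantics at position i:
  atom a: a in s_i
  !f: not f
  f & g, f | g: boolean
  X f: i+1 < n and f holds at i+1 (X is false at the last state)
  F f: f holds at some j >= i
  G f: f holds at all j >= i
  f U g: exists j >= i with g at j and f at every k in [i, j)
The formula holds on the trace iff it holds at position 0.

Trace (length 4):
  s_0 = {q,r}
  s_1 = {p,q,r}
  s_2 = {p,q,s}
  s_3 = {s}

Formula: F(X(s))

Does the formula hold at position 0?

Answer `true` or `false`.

s_0={q,r}: F(X(s))=True X(s)=False s=False
s_1={p,q,r}: F(X(s))=True X(s)=True s=False
s_2={p,q,s}: F(X(s))=True X(s)=True s=True
s_3={s}: F(X(s))=False X(s)=False s=True

Answer: true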